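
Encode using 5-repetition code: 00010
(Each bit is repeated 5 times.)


Each bit -> 5 copies

0000000000000001111100000


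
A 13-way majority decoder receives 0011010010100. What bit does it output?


Ones: 5 out of 13
Threshold: 7

0 (5/13 voted 1)


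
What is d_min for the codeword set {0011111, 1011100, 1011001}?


Comparing all pairs, minimum distance: 2
Can detect 1 errors, correct 0 errors

2


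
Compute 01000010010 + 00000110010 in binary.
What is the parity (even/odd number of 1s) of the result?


01000010010 = 530
00000110010 = 50
Sum = 580 = 1001000100
1s count = 3

odd parity (3 ones in 1001000100)


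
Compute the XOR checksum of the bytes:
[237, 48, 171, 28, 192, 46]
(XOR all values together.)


XOR chain: 237 ^ 48 ^ 171 ^ 28 ^ 192 ^ 46 = 132

132


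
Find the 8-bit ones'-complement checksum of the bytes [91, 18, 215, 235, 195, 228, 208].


Sum = 1190 mod 256 = 166
Complement = 89

89


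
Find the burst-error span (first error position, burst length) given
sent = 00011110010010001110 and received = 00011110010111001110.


XOR: 00000000000101000000

Burst at position 11, length 3


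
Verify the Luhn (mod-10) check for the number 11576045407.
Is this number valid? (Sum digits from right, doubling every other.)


Luhn sum = 35
35 mod 10 = 5

Invalid (Luhn sum mod 10 = 5)


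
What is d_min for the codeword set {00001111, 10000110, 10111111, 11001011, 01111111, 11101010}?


Comparing all pairs, minimum distance: 2
Can detect 1 errors, correct 0 errors

2


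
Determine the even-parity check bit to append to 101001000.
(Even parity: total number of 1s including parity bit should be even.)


Number of 1s in data: 3
Parity bit: 1

1


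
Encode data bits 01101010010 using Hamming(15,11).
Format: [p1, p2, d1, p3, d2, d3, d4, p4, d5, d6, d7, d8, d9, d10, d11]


Parity bits: p1=1, p2=1, p3=1, p4=1

110111011010010


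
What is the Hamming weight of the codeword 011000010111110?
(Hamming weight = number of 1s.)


Counting 1s in 011000010111110

8


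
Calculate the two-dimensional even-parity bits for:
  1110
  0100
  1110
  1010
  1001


Row parities: 11100
Column parities: 0111

Row P: 11100, Col P: 0111, Corner: 1


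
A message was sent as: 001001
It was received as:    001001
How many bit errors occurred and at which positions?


XOR: 000000

0 errors (received matches sent)


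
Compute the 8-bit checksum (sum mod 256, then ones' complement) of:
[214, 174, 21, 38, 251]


Sum = 698 mod 256 = 186
Complement = 69

69


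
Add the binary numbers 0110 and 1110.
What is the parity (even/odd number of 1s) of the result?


0110 = 6
1110 = 14
Sum = 20 = 10100
1s count = 2

even parity (2 ones in 10100)


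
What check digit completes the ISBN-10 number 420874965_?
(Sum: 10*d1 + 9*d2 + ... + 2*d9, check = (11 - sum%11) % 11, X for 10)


Weighted sum: 240
240 mod 11 = 9

Check digit: 2


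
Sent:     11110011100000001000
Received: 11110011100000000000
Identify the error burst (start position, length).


XOR: 00000000000000001000

Burst at position 16, length 1


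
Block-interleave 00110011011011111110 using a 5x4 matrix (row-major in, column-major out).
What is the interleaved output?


Matrix:
  0011
  0011
  0110
  1111
  1110
Read columns: 00011001111111111010

00011001111111111010


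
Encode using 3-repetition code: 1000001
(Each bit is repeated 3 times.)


Each bit -> 3 copies

111000000000000000111


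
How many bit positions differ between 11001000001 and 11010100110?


XOR: 00011100111
Count of 1s: 6

6


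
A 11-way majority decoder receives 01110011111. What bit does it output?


Ones: 8 out of 11
Threshold: 6

1 (8/11 voted 1)


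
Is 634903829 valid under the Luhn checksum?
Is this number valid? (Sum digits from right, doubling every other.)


Luhn sum = 52
52 mod 10 = 2

Invalid (Luhn sum mod 10 = 2)


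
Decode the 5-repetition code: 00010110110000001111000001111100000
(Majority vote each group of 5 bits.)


Groups: 00010, 11011, 00000, 01111, 00000, 11111, 00000
Majority votes: 0101010

0101010


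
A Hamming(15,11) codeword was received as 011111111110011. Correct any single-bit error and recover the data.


Syndrome = 0: no error detected

Data: 11111110011 (no errors)


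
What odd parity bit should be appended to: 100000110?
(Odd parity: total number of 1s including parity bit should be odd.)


Number of 1s in data: 3
Parity bit: 0

0


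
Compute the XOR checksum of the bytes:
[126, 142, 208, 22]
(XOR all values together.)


XOR chain: 126 ^ 142 ^ 208 ^ 22 = 54

54


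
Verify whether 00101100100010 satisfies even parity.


Number of 1s: 5

No, parity error (5 ones)


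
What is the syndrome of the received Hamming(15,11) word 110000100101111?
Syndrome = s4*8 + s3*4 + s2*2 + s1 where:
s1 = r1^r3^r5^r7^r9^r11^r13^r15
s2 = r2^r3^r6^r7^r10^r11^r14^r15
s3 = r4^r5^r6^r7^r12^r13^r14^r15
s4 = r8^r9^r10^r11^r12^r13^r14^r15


s1=0, s2=1, s3=1, s4=1

Syndrome = 14 (error at position 14)


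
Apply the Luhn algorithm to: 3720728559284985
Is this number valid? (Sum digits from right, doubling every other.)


Luhn sum = 87
87 mod 10 = 7

Invalid (Luhn sum mod 10 = 7)


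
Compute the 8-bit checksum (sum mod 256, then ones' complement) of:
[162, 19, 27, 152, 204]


Sum = 564 mod 256 = 52
Complement = 203

203


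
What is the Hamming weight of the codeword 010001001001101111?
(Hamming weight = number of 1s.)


Counting 1s in 010001001001101111

9


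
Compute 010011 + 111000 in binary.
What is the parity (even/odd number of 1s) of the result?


010011 = 19
111000 = 56
Sum = 75 = 1001011
1s count = 4

even parity (4 ones in 1001011)


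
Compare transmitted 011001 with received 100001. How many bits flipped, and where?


XOR: 111000

3 error(s) at position(s): 0, 1, 2


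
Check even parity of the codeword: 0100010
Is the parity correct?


Number of 1s: 2

Yes, parity is correct (2 ones)


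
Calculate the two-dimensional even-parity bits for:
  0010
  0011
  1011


Row parities: 101
Column parities: 1010

Row P: 101, Col P: 1010, Corner: 0


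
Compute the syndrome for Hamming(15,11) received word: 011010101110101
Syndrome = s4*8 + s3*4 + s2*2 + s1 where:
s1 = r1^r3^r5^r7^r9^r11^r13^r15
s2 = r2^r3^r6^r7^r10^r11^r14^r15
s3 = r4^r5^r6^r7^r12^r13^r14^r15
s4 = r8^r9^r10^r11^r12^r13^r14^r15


s1=1, s2=0, s3=0, s4=1

Syndrome = 9 (error at position 9)


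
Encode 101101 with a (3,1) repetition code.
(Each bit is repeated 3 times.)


Each bit -> 3 copies

111000111111000111


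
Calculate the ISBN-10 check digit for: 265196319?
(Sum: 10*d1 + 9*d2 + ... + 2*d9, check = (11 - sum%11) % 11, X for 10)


Weighted sum: 238
238 mod 11 = 7

Check digit: 4


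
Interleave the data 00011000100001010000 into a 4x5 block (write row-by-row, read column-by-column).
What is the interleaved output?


Matrix:
  00011
  00010
  00010
  10000
Read columns: 00010000000011101000

00010000000011101000


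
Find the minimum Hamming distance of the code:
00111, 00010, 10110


Comparing all pairs, minimum distance: 2
Can detect 1 errors, correct 0 errors

2


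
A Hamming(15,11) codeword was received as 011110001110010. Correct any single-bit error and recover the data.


Syndrome = 6: error at position 6

Data: 11101110010 (corrected bit 6)


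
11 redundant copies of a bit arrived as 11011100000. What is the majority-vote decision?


Ones: 5 out of 11
Threshold: 6

0 (5/11 voted 1)


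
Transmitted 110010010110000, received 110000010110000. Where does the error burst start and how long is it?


XOR: 000010000000000

Burst at position 4, length 1


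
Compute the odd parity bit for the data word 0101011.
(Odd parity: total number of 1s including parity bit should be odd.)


Number of 1s in data: 4
Parity bit: 1

1


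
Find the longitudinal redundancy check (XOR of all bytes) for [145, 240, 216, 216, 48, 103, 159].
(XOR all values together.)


XOR chain: 145 ^ 240 ^ 216 ^ 216 ^ 48 ^ 103 ^ 159 = 169

169


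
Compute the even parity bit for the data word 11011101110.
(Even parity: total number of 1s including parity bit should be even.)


Number of 1s in data: 8
Parity bit: 0

0


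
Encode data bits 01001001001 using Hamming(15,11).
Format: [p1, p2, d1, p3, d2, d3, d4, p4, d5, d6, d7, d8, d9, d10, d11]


Parity bits: p1=1, p2=1, p3=1, p4=1

110110011001001


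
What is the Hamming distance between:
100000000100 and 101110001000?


XOR: 001110001100
Count of 1s: 5

5


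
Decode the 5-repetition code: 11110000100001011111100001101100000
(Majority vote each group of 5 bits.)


Groups: 11110, 00010, 00010, 11111, 10000, 11011, 00000
Majority votes: 1001010

1001010


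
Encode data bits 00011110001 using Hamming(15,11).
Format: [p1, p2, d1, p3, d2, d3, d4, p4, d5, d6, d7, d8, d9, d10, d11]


Parity bits: p1=0, p2=0, p3=0, p4=0

000000101110001


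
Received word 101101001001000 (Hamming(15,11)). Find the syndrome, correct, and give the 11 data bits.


Syndrome = 5: error at position 5

Data: 11101001000 (corrected bit 5)


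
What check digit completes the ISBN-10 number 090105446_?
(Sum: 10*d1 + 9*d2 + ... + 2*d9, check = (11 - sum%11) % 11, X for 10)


Weighted sum: 153
153 mod 11 = 10

Check digit: 1


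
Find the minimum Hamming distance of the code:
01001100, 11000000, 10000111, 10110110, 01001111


Comparing all pairs, minimum distance: 2
Can detect 1 errors, correct 0 errors

2


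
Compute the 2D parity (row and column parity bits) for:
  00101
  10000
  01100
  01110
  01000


Row parities: 01011
Column parities: 11111

Row P: 01011, Col P: 11111, Corner: 1


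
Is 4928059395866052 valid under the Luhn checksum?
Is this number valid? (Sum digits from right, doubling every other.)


Luhn sum = 79
79 mod 10 = 9

Invalid (Luhn sum mod 10 = 9)


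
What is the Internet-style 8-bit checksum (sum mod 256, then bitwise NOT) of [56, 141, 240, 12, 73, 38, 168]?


Sum = 728 mod 256 = 216
Complement = 39

39


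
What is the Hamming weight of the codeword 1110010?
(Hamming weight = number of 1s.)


Counting 1s in 1110010

4


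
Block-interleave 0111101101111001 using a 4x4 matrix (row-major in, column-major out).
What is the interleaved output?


Matrix:
  0111
  1011
  0111
  1001
Read columns: 0101101011101111

0101101011101111


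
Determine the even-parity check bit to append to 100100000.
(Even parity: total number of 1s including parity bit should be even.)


Number of 1s in data: 2
Parity bit: 0

0


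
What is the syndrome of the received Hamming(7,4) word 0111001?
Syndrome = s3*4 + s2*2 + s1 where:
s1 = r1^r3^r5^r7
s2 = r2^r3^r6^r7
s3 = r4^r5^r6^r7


s1=0, s2=1, s3=0

Syndrome = 2 (error at position 2)


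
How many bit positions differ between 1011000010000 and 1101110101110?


XOR: 0110110111110
Count of 1s: 9

9


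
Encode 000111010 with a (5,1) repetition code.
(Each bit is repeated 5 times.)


Each bit -> 5 copies

000000000000000111111111111111000001111100000


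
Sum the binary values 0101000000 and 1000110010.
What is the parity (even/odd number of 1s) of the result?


0101000000 = 320
1000110010 = 562
Sum = 882 = 1101110010
1s count = 6

even parity (6 ones in 1101110010)


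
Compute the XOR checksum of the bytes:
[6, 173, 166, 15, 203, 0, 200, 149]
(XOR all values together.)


XOR chain: 6 ^ 173 ^ 166 ^ 15 ^ 203 ^ 0 ^ 200 ^ 149 = 148

148


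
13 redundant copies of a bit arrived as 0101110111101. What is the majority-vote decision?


Ones: 9 out of 13
Threshold: 7

1 (9/13 voted 1)


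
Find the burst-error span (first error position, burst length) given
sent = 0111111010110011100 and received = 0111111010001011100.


XOR: 0000000000111000000

Burst at position 10, length 3


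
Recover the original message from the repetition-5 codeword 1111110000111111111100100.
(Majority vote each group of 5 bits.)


Groups: 11111, 10000, 11111, 11111, 00100
Majority votes: 10110

10110


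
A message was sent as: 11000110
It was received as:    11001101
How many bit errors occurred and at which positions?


XOR: 00001011

3 error(s) at position(s): 4, 6, 7


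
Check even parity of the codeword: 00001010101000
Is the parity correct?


Number of 1s: 4

Yes, parity is correct (4 ones)


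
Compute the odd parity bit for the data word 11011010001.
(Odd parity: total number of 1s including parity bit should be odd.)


Number of 1s in data: 6
Parity bit: 1

1


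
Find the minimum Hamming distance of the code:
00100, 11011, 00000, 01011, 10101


Comparing all pairs, minimum distance: 1
Can detect 0 errors, correct 0 errors

1


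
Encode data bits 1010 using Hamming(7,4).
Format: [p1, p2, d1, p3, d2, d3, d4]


Parity bits: p1=1, p2=0, p3=1

1011010


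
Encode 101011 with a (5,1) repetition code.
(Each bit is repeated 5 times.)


Each bit -> 5 copies

111110000011111000001111111111


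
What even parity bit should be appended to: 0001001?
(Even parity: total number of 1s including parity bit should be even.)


Number of 1s in data: 2
Parity bit: 0

0


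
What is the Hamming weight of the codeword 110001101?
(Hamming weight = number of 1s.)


Counting 1s in 110001101

5


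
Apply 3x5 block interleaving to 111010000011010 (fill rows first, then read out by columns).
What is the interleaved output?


Matrix:
  11101
  00000
  11010
Read columns: 101101100001100

101101100001100


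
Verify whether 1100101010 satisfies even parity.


Number of 1s: 5

No, parity error (5 ones)


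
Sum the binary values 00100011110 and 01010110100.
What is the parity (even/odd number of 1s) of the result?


00100011110 = 286
01010110100 = 692
Sum = 978 = 1111010010
1s count = 6

even parity (6 ones in 1111010010)


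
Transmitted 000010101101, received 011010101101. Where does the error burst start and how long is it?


XOR: 011000000000

Burst at position 1, length 2


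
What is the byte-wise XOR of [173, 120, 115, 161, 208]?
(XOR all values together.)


XOR chain: 173 ^ 120 ^ 115 ^ 161 ^ 208 = 215

215


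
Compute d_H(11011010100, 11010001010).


XOR: 00001011110
Count of 1s: 5

5


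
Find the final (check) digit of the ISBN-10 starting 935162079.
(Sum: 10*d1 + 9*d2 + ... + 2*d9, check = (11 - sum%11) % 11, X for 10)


Weighted sum: 249
249 mod 11 = 7

Check digit: 4


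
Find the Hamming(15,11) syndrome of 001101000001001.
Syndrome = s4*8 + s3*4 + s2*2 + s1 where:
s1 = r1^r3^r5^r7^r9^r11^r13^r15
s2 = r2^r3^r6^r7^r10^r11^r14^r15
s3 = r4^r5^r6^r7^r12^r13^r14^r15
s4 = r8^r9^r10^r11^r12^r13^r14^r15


s1=0, s2=1, s3=0, s4=0

Syndrome = 2 (error at position 2)


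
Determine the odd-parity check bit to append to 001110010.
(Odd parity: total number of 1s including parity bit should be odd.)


Number of 1s in data: 4
Parity bit: 1

1


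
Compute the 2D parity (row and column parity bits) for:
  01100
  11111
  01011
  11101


Row parities: 0110
Column parities: 00101

Row P: 0110, Col P: 00101, Corner: 0


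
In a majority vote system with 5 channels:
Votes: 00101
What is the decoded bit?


Ones: 2 out of 5
Threshold: 3

0 (2/5 voted 1)


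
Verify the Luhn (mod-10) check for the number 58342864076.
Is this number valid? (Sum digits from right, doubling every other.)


Luhn sum = 57
57 mod 10 = 7

Invalid (Luhn sum mod 10 = 7)


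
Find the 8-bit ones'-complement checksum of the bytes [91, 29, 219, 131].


Sum = 470 mod 256 = 214
Complement = 41

41


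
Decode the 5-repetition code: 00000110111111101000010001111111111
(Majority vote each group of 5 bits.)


Groups: 00000, 11011, 11111, 01000, 01000, 11111, 11111
Majority votes: 0110011

0110011


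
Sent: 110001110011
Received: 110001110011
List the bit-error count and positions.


XOR: 000000000000

0 errors (received matches sent)


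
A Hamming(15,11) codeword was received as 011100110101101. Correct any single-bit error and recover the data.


Syndrome = 14: error at position 14

Data: 10010101111 (corrected bit 14)


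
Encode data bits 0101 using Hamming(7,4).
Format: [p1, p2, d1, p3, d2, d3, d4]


Parity bits: p1=0, p2=1, p3=0

0100101


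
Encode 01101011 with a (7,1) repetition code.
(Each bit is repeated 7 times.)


Each bit -> 7 copies

00000001111111111111100000001111111000000011111111111111


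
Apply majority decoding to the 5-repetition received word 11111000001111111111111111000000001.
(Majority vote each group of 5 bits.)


Groups: 11111, 00000, 11111, 11111, 11111, 10000, 00001
Majority votes: 1011100

1011100


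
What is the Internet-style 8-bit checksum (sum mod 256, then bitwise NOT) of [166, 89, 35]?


Sum = 290 mod 256 = 34
Complement = 221

221


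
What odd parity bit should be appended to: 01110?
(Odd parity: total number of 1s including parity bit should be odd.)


Number of 1s in data: 3
Parity bit: 0

0


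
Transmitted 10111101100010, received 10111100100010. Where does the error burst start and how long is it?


XOR: 00000001000000

Burst at position 7, length 1


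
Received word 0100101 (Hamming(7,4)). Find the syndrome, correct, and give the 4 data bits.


Syndrome = 0: no error detected

Data: 0101 (no errors)


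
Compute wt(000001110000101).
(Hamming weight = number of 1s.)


Counting 1s in 000001110000101

5


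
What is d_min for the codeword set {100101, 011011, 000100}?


Comparing all pairs, minimum distance: 2
Can detect 1 errors, correct 0 errors

2


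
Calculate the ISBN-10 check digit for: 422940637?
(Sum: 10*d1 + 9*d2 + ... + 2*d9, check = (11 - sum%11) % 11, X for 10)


Weighted sum: 208
208 mod 11 = 10

Check digit: 1


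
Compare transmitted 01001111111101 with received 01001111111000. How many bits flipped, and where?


XOR: 00000000000101

2 error(s) at position(s): 11, 13


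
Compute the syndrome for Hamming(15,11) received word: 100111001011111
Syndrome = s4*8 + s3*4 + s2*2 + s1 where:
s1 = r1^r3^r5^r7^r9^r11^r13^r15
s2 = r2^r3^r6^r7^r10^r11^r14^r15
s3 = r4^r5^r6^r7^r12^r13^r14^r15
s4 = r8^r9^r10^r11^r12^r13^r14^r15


s1=0, s2=0, s3=1, s4=0

Syndrome = 4 (error at position 4)


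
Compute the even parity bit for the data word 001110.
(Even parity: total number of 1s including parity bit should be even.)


Number of 1s in data: 3
Parity bit: 1

1


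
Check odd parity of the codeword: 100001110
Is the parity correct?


Number of 1s: 4

No, parity error (4 ones)


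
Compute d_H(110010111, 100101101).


XOR: 010111010
Count of 1s: 5

5


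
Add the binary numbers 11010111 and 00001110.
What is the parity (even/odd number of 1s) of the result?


11010111 = 215
00001110 = 14
Sum = 229 = 11100101
1s count = 5

odd parity (5 ones in 11100101)


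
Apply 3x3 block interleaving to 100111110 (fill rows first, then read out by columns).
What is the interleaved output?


Matrix:
  100
  111
  110
Read columns: 111011010

111011010


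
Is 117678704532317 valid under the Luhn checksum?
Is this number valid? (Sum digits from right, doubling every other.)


Luhn sum = 58
58 mod 10 = 8

Invalid (Luhn sum mod 10 = 8)


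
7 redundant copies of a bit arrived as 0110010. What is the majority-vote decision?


Ones: 3 out of 7
Threshold: 4

0 (3/7 voted 1)


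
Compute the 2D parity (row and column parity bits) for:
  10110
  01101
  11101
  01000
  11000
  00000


Row parities: 110100
Column parities: 10110

Row P: 110100, Col P: 10110, Corner: 1


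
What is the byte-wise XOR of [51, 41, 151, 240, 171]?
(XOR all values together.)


XOR chain: 51 ^ 41 ^ 151 ^ 240 ^ 171 = 214

214


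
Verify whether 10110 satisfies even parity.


Number of 1s: 3

No, parity error (3 ones)


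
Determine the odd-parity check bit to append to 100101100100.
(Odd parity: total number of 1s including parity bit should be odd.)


Number of 1s in data: 5
Parity bit: 0

0


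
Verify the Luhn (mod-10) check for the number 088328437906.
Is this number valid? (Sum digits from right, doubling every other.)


Luhn sum = 61
61 mod 10 = 1

Invalid (Luhn sum mod 10 = 1)


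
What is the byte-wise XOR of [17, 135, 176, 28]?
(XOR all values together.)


XOR chain: 17 ^ 135 ^ 176 ^ 28 = 58

58


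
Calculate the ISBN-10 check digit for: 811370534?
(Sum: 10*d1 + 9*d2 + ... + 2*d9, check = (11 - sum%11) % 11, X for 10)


Weighted sum: 197
197 mod 11 = 10

Check digit: 1


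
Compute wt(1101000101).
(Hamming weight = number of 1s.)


Counting 1s in 1101000101

5


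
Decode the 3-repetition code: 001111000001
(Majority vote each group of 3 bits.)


Groups: 001, 111, 000, 001
Majority votes: 0100

0100


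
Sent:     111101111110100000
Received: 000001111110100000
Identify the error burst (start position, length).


XOR: 111100000000000000

Burst at position 0, length 4


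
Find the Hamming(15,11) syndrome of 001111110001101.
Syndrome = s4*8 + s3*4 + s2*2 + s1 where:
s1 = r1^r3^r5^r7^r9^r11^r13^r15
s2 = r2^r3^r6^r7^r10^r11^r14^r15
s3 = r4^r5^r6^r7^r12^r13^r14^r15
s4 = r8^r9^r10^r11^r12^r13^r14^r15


s1=1, s2=0, s3=1, s4=0

Syndrome = 5 (error at position 5)


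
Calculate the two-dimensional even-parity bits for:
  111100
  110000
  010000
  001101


Row parities: 0011
Column parities: 010001

Row P: 0011, Col P: 010001, Corner: 0


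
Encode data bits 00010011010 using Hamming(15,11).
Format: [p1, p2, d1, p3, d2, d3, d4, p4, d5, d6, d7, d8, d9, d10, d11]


Parity bits: p1=0, p2=1, p3=1, p4=1

010100110011010


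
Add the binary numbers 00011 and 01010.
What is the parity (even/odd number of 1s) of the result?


00011 = 3
01010 = 10
Sum = 13 = 1101
1s count = 3

odd parity (3 ones in 1101)


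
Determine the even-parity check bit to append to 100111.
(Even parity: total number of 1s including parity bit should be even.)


Number of 1s in data: 4
Parity bit: 0

0


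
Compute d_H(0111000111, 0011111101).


XOR: 0100111010
Count of 1s: 5

5


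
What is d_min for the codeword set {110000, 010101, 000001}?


Comparing all pairs, minimum distance: 2
Can detect 1 errors, correct 0 errors

2


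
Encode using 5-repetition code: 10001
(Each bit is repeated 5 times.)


Each bit -> 5 copies

1111100000000000000011111


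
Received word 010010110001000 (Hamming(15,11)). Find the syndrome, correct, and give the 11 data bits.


Syndrome = 4: error at position 4

Data: 01010001000 (corrected bit 4)


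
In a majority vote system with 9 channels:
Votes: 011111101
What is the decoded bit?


Ones: 7 out of 9
Threshold: 5

1 (7/9 voted 1)


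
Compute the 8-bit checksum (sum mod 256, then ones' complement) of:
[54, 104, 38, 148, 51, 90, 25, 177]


Sum = 687 mod 256 = 175
Complement = 80

80


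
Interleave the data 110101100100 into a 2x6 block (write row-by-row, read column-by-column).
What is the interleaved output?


Matrix:
  110101
  100100
Read columns: 111000110010

111000110010


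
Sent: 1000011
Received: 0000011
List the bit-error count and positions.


XOR: 1000000

1 error(s) at position(s): 0


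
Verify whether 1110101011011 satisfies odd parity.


Number of 1s: 9

Yes, parity is correct (9 ones)


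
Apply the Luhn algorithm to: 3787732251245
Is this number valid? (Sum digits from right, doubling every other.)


Luhn sum = 62
62 mod 10 = 2

Invalid (Luhn sum mod 10 = 2)


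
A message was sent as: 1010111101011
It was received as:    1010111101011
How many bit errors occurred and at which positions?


XOR: 0000000000000

0 errors (received matches sent)


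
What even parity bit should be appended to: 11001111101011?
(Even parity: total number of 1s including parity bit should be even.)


Number of 1s in data: 10
Parity bit: 0

0


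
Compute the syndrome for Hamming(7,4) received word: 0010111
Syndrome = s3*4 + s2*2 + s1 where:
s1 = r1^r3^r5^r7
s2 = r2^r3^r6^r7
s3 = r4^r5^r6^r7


s1=1, s2=1, s3=1

Syndrome = 7 (error at position 7)


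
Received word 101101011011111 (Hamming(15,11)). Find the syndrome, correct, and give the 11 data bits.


Syndrome = 10: error at position 10

Data: 10101111111 (corrected bit 10)


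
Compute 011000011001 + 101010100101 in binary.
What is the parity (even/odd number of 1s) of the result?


011000011001 = 1561
101010100101 = 2725
Sum = 4286 = 1000010111110
1s count = 7

odd parity (7 ones in 1000010111110)


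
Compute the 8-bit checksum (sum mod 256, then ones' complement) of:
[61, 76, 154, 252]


Sum = 543 mod 256 = 31
Complement = 224

224


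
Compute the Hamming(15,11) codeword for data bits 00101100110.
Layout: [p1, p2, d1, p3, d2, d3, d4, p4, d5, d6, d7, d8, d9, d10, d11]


Parity bits: p1=0, p2=1, p3=1, p4=0

010101001100110


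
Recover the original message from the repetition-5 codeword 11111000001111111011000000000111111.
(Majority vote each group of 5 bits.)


Groups: 11111, 00000, 11111, 11011, 00000, 00001, 11111
Majority votes: 1011001

1011001


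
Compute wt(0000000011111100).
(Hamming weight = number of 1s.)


Counting 1s in 0000000011111100

6


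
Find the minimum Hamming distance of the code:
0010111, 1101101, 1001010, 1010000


Comparing all pairs, minimum distance: 3
Can detect 2 errors, correct 1 errors

3


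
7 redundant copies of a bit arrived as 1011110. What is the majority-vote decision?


Ones: 5 out of 7
Threshold: 4

1 (5/7 voted 1)


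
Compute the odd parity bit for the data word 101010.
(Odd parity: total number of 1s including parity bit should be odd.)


Number of 1s in data: 3
Parity bit: 0

0


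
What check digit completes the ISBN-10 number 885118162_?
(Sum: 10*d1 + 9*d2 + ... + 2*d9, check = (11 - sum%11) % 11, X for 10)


Weighted sum: 271
271 mod 11 = 7

Check digit: 4


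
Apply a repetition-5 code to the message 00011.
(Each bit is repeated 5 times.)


Each bit -> 5 copies

0000000000000001111111111


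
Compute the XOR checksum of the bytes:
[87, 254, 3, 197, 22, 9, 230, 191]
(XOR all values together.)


XOR chain: 87 ^ 254 ^ 3 ^ 197 ^ 22 ^ 9 ^ 230 ^ 191 = 41

41


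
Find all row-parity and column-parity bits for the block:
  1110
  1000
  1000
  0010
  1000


Row parities: 11111
Column parities: 0100

Row P: 11111, Col P: 0100, Corner: 1


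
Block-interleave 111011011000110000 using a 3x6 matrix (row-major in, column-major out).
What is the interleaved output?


Matrix:
  111011
  011000
  110000
Read columns: 101111110000100100

101111110000100100


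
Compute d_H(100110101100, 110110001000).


XOR: 010000100100
Count of 1s: 3

3


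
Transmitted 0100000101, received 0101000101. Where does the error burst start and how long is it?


XOR: 0001000000

Burst at position 3, length 1


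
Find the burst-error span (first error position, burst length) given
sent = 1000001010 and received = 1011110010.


XOR: 0011111000

Burst at position 2, length 5


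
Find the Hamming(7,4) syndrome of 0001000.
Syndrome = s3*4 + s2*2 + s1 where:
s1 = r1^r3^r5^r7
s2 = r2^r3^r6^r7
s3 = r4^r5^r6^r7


s1=0, s2=0, s3=1

Syndrome = 4 (error at position 4)


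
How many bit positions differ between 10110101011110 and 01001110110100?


XOR: 11111011101010
Count of 1s: 10

10


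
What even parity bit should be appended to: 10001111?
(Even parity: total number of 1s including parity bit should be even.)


Number of 1s in data: 5
Parity bit: 1

1


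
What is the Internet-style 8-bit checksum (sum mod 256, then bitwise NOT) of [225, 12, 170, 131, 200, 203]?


Sum = 941 mod 256 = 173
Complement = 82

82


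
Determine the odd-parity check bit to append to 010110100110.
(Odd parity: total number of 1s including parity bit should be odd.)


Number of 1s in data: 6
Parity bit: 1

1


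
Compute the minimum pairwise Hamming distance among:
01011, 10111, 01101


Comparing all pairs, minimum distance: 2
Can detect 1 errors, correct 0 errors

2


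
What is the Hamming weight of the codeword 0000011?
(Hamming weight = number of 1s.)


Counting 1s in 0000011

2


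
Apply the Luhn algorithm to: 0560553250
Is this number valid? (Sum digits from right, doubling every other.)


Luhn sum = 23
23 mod 10 = 3

Invalid (Luhn sum mod 10 = 3)


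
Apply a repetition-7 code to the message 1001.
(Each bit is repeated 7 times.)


Each bit -> 7 copies

1111111000000000000001111111


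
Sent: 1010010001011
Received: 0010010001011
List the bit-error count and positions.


XOR: 1000000000000

1 error(s) at position(s): 0


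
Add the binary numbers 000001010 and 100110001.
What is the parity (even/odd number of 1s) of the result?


000001010 = 10
100110001 = 305
Sum = 315 = 100111011
1s count = 6

even parity (6 ones in 100111011)


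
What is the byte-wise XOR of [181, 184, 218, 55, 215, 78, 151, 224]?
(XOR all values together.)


XOR chain: 181 ^ 184 ^ 218 ^ 55 ^ 215 ^ 78 ^ 151 ^ 224 = 14

14


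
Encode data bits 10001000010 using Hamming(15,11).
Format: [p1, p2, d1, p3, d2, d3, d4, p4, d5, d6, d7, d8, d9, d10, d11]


Parity bits: p1=0, p2=0, p3=1, p4=0

001100001000010


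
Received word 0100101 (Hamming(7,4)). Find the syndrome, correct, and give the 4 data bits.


Syndrome = 0: no error detected

Data: 0101 (no errors)


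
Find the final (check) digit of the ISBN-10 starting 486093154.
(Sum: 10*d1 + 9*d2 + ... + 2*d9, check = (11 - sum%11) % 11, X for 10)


Weighted sum: 256
256 mod 11 = 3

Check digit: 8


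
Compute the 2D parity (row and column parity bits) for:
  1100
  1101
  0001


Row parities: 011
Column parities: 0000

Row P: 011, Col P: 0000, Corner: 0


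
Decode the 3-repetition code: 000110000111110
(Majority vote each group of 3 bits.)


Groups: 000, 110, 000, 111, 110
Majority votes: 01011

01011


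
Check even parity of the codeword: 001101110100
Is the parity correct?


Number of 1s: 6

Yes, parity is correct (6 ones)


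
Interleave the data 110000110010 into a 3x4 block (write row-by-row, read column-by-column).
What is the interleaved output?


Matrix:
  1100
  0011
  0010
Read columns: 100100011010

100100011010


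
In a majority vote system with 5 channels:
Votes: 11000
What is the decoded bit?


Ones: 2 out of 5
Threshold: 3

0 (2/5 voted 1)


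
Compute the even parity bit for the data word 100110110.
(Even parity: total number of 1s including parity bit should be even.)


Number of 1s in data: 5
Parity bit: 1

1


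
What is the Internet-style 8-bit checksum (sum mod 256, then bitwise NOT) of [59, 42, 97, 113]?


Sum = 311 mod 256 = 55
Complement = 200

200


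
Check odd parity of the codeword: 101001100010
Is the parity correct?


Number of 1s: 5

Yes, parity is correct (5 ones)


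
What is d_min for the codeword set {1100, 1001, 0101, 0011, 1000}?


Comparing all pairs, minimum distance: 1
Can detect 0 errors, correct 0 errors

1


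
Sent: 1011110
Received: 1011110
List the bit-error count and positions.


XOR: 0000000

0 errors (received matches sent)


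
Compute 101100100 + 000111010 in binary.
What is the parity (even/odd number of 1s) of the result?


101100100 = 356
000111010 = 58
Sum = 414 = 110011110
1s count = 6

even parity (6 ones in 110011110)


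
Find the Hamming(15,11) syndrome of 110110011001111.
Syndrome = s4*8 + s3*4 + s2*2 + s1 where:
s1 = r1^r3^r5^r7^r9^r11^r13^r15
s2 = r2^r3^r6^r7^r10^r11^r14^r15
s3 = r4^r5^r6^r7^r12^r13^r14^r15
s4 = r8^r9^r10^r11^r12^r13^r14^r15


s1=1, s2=1, s3=0, s4=0

Syndrome = 3 (error at position 3)


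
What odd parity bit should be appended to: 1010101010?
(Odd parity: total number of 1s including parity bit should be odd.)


Number of 1s in data: 5
Parity bit: 0

0


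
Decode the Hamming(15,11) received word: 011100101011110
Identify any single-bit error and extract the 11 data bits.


Syndrome = 15: error at position 15

Data: 10011011111 (corrected bit 15)


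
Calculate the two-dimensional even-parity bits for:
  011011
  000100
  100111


Row parities: 010
Column parities: 111000

Row P: 010, Col P: 111000, Corner: 1


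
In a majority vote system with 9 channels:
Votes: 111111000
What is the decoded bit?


Ones: 6 out of 9
Threshold: 5

1 (6/9 voted 1)


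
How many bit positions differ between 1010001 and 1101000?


XOR: 0111001
Count of 1s: 4

4


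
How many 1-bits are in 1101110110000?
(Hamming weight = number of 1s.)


Counting 1s in 1101110110000

7


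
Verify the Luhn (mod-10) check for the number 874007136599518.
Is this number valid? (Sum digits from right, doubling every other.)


Luhn sum = 69
69 mod 10 = 9

Invalid (Luhn sum mod 10 = 9)


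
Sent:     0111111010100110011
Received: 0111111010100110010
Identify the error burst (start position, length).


XOR: 0000000000000000001

Burst at position 18, length 1


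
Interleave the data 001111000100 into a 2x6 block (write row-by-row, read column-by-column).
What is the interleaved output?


Matrix:
  001111
  000100
Read columns: 000010111010

000010111010


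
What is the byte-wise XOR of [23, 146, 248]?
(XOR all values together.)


XOR chain: 23 ^ 146 ^ 248 = 125

125


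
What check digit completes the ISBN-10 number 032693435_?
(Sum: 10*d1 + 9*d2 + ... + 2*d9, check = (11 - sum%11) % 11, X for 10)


Weighted sum: 189
189 mod 11 = 2

Check digit: 9


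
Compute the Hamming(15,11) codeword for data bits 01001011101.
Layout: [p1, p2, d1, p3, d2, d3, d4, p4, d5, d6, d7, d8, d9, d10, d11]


Parity bits: p1=1, p2=0, p3=0, p4=1

100010011011101


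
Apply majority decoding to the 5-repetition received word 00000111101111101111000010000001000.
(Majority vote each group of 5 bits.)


Groups: 00000, 11110, 11111, 01111, 00001, 00000, 01000
Majority votes: 0111000

0111000


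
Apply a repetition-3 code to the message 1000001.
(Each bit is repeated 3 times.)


Each bit -> 3 copies

111000000000000000111


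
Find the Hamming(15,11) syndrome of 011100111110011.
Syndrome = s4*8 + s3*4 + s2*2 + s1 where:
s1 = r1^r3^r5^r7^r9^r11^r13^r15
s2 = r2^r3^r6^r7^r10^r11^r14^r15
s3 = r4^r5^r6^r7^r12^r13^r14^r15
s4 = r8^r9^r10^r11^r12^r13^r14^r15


s1=1, s2=1, s3=0, s4=0

Syndrome = 3 (error at position 3)


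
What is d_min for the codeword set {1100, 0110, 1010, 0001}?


Comparing all pairs, minimum distance: 2
Can detect 1 errors, correct 0 errors

2


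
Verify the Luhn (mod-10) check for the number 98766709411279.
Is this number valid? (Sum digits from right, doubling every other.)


Luhn sum = 74
74 mod 10 = 4

Invalid (Luhn sum mod 10 = 4)


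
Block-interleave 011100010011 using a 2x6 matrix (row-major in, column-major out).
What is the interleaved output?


Matrix:
  011100
  010011
Read columns: 001110100101

001110100101


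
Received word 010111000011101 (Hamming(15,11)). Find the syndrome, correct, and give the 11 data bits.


Syndrome = 0: no error detected

Data: 01100011101 (no errors)


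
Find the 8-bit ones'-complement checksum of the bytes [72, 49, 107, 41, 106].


Sum = 375 mod 256 = 119
Complement = 136

136


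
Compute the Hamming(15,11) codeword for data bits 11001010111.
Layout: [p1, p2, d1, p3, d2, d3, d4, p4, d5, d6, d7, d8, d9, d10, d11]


Parity bits: p1=0, p2=0, p3=0, p4=1

001010011010111


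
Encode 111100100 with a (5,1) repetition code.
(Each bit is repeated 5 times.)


Each bit -> 5 copies

111111111111111111110000000000111110000000000


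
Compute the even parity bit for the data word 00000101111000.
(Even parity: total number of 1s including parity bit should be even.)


Number of 1s in data: 5
Parity bit: 1

1


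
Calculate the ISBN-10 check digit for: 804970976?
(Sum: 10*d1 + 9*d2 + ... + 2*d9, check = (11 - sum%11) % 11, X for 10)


Weighted sum: 286
286 mod 11 = 0

Check digit: 0


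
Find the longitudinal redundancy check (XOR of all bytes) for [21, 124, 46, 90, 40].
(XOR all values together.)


XOR chain: 21 ^ 124 ^ 46 ^ 90 ^ 40 = 53

53


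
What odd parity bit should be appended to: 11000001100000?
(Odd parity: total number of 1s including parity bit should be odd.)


Number of 1s in data: 4
Parity bit: 1

1


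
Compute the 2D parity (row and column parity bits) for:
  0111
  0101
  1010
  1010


Row parities: 1000
Column parities: 0010

Row P: 1000, Col P: 0010, Corner: 1


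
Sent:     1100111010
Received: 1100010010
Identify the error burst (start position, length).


XOR: 0000101000

Burst at position 4, length 3


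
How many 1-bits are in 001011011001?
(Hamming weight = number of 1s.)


Counting 1s in 001011011001

6


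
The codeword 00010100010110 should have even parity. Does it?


Number of 1s: 5

No, parity error (5 ones)


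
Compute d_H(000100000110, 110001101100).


XOR: 110101101010
Count of 1s: 7

7


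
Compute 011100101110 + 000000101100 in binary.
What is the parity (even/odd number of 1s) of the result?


011100101110 = 1838
000000101100 = 44
Sum = 1882 = 11101011010
1s count = 7

odd parity (7 ones in 11101011010)


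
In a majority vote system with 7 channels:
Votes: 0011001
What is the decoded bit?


Ones: 3 out of 7
Threshold: 4

0 (3/7 voted 1)


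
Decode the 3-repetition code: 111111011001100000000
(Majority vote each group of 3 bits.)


Groups: 111, 111, 011, 001, 100, 000, 000
Majority votes: 1110000

1110000


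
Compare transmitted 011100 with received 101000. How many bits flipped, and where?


XOR: 110100

3 error(s) at position(s): 0, 1, 3


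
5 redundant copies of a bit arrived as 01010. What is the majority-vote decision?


Ones: 2 out of 5
Threshold: 3

0 (2/5 voted 1)


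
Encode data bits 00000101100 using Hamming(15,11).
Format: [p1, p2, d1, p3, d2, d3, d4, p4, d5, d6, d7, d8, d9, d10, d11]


Parity bits: p1=1, p2=1, p3=0, p4=1

110000010101100


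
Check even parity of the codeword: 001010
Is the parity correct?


Number of 1s: 2

Yes, parity is correct (2 ones)


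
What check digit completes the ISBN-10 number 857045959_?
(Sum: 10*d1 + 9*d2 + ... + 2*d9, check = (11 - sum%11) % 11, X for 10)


Weighted sum: 299
299 mod 11 = 2

Check digit: 9


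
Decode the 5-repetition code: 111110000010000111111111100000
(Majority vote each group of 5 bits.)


Groups: 11111, 00000, 10000, 11111, 11111, 00000
Majority votes: 100110

100110


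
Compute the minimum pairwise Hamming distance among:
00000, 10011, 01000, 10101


Comparing all pairs, minimum distance: 1
Can detect 0 errors, correct 0 errors

1


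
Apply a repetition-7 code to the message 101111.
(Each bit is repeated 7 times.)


Each bit -> 7 copies

111111100000001111111111111111111111111111


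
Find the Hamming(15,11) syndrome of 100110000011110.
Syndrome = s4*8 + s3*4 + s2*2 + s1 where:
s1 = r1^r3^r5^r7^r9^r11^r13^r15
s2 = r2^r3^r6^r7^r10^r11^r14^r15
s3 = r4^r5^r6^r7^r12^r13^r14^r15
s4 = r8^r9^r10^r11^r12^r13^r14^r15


s1=0, s2=0, s3=1, s4=0

Syndrome = 4 (error at position 4)


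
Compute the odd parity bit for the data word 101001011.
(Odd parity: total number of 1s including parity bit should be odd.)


Number of 1s in data: 5
Parity bit: 0

0


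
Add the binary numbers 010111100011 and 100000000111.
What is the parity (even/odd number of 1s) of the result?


010111100011 = 1507
100000000111 = 2055
Sum = 3562 = 110111101010
1s count = 8

even parity (8 ones in 110111101010)
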